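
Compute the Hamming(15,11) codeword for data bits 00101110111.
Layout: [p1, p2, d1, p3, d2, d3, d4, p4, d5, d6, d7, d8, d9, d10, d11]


Parity bits: p1=0, p2=1, p3=0, p4=0

010001001110111


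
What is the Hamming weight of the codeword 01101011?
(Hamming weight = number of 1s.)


Counting 1s in 01101011

5


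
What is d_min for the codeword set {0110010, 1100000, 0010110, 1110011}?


Comparing all pairs, minimum distance: 2
Can detect 1 errors, correct 0 errors

2


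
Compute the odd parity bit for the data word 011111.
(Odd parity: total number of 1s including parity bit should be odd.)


Number of 1s in data: 5
Parity bit: 0

0


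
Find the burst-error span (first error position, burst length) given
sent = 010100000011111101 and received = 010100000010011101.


XOR: 000000000001100000

Burst at position 11, length 2


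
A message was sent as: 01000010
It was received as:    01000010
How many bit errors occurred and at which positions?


XOR: 00000000

0 errors (received matches sent)


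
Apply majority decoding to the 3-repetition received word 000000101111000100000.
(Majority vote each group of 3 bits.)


Groups: 000, 000, 101, 111, 000, 100, 000
Majority votes: 0011000

0011000


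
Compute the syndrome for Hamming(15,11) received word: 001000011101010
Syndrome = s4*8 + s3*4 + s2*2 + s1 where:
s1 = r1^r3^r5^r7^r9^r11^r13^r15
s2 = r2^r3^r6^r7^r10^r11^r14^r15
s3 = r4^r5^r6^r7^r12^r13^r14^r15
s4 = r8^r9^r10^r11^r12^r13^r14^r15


s1=0, s2=1, s3=0, s4=1

Syndrome = 10 (error at position 10)


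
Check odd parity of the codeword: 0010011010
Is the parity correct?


Number of 1s: 4

No, parity error (4 ones)


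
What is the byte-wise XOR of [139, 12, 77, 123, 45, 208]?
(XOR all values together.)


XOR chain: 139 ^ 12 ^ 77 ^ 123 ^ 45 ^ 208 = 76

76


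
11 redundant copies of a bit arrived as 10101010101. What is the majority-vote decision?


Ones: 6 out of 11
Threshold: 6

1 (6/11 voted 1)


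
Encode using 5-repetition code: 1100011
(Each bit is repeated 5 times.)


Each bit -> 5 copies

11111111110000000000000001111111111


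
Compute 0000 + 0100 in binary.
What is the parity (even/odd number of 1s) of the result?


0000 = 0
0100 = 4
Sum = 4 = 100
1s count = 1

odd parity (1 ones in 100)


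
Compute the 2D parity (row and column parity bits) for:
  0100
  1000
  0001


Row parities: 111
Column parities: 1101

Row P: 111, Col P: 1101, Corner: 1


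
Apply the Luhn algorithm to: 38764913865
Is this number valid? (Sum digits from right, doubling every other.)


Luhn sum = 56
56 mod 10 = 6

Invalid (Luhn sum mod 10 = 6)


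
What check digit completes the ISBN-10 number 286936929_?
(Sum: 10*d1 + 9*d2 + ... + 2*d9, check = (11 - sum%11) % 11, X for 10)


Weighted sum: 311
311 mod 11 = 3

Check digit: 8


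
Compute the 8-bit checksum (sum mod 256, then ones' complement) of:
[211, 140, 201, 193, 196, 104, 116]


Sum = 1161 mod 256 = 137
Complement = 118

118


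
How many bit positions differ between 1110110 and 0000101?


XOR: 1110011
Count of 1s: 5

5


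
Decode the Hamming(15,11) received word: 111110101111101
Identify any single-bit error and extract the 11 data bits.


Syndrome = 0: no error detected

Data: 11011111101 (no errors)


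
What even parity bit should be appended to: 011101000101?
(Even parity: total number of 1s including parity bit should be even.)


Number of 1s in data: 6
Parity bit: 0

0


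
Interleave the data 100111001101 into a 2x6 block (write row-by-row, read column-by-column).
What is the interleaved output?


Matrix:
  100111
  001101
Read columns: 100001111011

100001111011


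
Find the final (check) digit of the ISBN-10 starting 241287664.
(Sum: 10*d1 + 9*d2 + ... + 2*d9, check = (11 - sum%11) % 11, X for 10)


Weighted sum: 211
211 mod 11 = 2

Check digit: 9


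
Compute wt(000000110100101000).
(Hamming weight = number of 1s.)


Counting 1s in 000000110100101000

5


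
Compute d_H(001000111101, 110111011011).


XOR: 111111100110
Count of 1s: 9

9


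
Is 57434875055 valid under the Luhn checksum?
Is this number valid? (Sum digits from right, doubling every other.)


Luhn sum = 45
45 mod 10 = 5

Invalid (Luhn sum mod 10 = 5)


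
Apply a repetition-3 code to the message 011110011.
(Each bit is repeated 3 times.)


Each bit -> 3 copies

000111111111111000000111111


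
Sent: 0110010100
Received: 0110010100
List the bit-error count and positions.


XOR: 0000000000

0 errors (received matches sent)


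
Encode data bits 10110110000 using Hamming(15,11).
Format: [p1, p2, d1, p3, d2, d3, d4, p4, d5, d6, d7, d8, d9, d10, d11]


Parity bits: p1=1, p2=1, p3=0, p4=0

111001100110000


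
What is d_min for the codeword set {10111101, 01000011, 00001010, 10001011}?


Comparing all pairs, minimum distance: 2
Can detect 1 errors, correct 0 errors

2


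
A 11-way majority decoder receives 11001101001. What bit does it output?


Ones: 6 out of 11
Threshold: 6

1 (6/11 voted 1)


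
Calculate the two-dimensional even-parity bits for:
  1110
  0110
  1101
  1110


Row parities: 1011
Column parities: 1011

Row P: 1011, Col P: 1011, Corner: 1


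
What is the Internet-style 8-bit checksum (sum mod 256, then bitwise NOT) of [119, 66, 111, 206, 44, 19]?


Sum = 565 mod 256 = 53
Complement = 202

202


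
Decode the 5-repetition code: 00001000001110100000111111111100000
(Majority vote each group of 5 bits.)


Groups: 00001, 00000, 11101, 00000, 11111, 11111, 00000
Majority votes: 0010110

0010110


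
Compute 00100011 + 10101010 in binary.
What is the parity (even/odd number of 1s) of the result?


00100011 = 35
10101010 = 170
Sum = 205 = 11001101
1s count = 5

odd parity (5 ones in 11001101)


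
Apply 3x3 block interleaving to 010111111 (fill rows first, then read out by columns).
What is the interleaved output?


Matrix:
  010
  111
  111
Read columns: 011111011

011111011


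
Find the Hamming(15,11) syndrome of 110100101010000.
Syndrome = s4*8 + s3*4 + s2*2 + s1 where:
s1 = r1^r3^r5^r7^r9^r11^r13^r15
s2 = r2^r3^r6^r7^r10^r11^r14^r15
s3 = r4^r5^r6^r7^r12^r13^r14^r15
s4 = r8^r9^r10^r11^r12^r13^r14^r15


s1=0, s2=1, s3=0, s4=0

Syndrome = 2 (error at position 2)


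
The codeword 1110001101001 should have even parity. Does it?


Number of 1s: 7

No, parity error (7 ones)


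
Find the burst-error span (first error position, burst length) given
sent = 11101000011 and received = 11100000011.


XOR: 00001000000

Burst at position 4, length 1


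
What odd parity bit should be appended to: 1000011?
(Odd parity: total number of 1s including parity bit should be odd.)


Number of 1s in data: 3
Parity bit: 0

0


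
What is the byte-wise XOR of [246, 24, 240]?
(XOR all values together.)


XOR chain: 246 ^ 24 ^ 240 = 30

30


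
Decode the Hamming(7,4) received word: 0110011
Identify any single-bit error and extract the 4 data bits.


Syndrome = 0: no error detected

Data: 1011 (no errors)


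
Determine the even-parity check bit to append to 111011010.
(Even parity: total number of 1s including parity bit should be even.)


Number of 1s in data: 6
Parity bit: 0

0


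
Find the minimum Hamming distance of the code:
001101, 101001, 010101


Comparing all pairs, minimum distance: 2
Can detect 1 errors, correct 0 errors

2


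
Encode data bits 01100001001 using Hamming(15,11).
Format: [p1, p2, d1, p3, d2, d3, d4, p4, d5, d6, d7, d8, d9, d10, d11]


Parity bits: p1=0, p2=0, p3=0, p4=0

000011000001001


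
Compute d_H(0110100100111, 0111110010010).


XOR: 0001010110101
Count of 1s: 6

6


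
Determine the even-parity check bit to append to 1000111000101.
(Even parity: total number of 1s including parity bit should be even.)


Number of 1s in data: 6
Parity bit: 0

0


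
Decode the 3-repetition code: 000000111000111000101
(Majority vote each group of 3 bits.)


Groups: 000, 000, 111, 000, 111, 000, 101
Majority votes: 0010101

0010101


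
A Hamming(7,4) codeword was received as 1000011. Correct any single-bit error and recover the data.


Syndrome = 0: no error detected

Data: 0011 (no errors)


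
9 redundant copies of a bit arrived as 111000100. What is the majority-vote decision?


Ones: 4 out of 9
Threshold: 5

0 (4/9 voted 1)


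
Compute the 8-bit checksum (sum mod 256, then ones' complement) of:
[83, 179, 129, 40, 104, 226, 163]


Sum = 924 mod 256 = 156
Complement = 99

99


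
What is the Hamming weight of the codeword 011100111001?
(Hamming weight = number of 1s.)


Counting 1s in 011100111001

7


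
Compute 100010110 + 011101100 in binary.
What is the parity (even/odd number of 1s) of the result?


100010110 = 278
011101100 = 236
Sum = 514 = 1000000010
1s count = 2

even parity (2 ones in 1000000010)


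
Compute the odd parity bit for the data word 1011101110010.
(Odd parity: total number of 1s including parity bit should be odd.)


Number of 1s in data: 8
Parity bit: 1

1


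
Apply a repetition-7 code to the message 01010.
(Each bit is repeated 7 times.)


Each bit -> 7 copies

00000001111111000000011111110000000


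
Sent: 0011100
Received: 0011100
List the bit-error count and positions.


XOR: 0000000

0 errors (received matches sent)


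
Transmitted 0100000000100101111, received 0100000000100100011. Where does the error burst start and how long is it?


XOR: 0000000000000001100

Burst at position 15, length 2


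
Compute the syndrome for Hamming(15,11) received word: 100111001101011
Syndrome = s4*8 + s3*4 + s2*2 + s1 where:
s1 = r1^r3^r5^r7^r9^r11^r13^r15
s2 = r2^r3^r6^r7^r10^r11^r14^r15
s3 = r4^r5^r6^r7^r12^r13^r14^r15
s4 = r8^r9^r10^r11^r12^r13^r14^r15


s1=0, s2=0, s3=0, s4=1

Syndrome = 8 (error at position 8)


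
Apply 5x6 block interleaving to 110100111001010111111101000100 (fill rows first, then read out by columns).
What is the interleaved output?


Matrix:
  110100
  111001
  010111
  111101
  000100
Read columns: 110101111001010101110010001110

110101111001010101110010001110


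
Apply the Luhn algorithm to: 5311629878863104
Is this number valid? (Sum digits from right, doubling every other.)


Luhn sum = 66
66 mod 10 = 6

Invalid (Luhn sum mod 10 = 6)


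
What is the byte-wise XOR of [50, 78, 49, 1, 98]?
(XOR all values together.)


XOR chain: 50 ^ 78 ^ 49 ^ 1 ^ 98 = 46

46


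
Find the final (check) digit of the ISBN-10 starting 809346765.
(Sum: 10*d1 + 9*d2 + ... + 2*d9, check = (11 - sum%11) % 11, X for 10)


Weighted sum: 283
283 mod 11 = 8

Check digit: 3


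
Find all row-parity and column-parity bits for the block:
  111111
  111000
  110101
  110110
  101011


Row parities: 01000
Column parities: 101111

Row P: 01000, Col P: 101111, Corner: 1


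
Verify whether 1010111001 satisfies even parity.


Number of 1s: 6

Yes, parity is correct (6 ones)


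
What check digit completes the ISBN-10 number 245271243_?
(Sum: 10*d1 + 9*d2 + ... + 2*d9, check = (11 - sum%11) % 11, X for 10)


Weighted sum: 183
183 mod 11 = 7

Check digit: 4


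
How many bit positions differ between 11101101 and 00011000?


XOR: 11110101
Count of 1s: 6

6


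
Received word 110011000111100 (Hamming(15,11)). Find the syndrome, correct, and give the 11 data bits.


Syndrome = 0: no error detected

Data: 01100111100 (no errors)


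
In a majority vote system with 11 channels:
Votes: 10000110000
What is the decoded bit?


Ones: 3 out of 11
Threshold: 6

0 (3/11 voted 1)


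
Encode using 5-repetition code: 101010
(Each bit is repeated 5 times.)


Each bit -> 5 copies

111110000011111000001111100000


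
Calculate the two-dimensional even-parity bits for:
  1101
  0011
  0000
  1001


Row parities: 1000
Column parities: 0111

Row P: 1000, Col P: 0111, Corner: 1


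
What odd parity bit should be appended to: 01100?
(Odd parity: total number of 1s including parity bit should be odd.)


Number of 1s in data: 2
Parity bit: 1

1


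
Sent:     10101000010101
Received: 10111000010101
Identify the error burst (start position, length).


XOR: 00010000000000

Burst at position 3, length 1


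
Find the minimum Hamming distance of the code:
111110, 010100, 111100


Comparing all pairs, minimum distance: 1
Can detect 0 errors, correct 0 errors

1


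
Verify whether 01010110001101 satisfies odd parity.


Number of 1s: 7

Yes, parity is correct (7 ones)


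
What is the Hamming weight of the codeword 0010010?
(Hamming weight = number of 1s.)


Counting 1s in 0010010

2


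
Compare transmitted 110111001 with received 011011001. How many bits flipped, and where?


XOR: 101100000

3 error(s) at position(s): 0, 2, 3


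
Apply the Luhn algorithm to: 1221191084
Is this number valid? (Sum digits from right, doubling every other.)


Luhn sum = 33
33 mod 10 = 3

Invalid (Luhn sum mod 10 = 3)


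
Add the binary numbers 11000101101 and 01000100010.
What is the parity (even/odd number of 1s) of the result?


11000101101 = 1581
01000100010 = 546
Sum = 2127 = 100001001111
1s count = 6

even parity (6 ones in 100001001111)


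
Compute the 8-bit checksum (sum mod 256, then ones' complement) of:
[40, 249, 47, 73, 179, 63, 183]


Sum = 834 mod 256 = 66
Complement = 189

189


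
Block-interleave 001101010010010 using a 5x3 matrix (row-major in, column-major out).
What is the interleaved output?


Matrix:
  001
  101
  010
  010
  010
Read columns: 010000011111000

010000011111000


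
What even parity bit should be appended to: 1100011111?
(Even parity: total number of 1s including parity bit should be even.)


Number of 1s in data: 7
Parity bit: 1

1


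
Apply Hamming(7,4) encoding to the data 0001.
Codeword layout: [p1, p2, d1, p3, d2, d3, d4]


Parity bits: p1=1, p2=1, p3=1

1101001


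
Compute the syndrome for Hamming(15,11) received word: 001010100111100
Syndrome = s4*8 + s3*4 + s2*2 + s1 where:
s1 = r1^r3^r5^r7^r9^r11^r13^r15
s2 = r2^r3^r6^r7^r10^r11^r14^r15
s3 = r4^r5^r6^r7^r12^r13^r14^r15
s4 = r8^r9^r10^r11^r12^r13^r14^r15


s1=1, s2=0, s3=0, s4=0

Syndrome = 1 (error at position 1)


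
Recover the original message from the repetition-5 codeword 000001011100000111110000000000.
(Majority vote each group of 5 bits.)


Groups: 00000, 10111, 00000, 11111, 00000, 00000
Majority votes: 010100

010100


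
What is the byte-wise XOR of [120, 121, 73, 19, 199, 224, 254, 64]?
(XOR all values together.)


XOR chain: 120 ^ 121 ^ 73 ^ 19 ^ 199 ^ 224 ^ 254 ^ 64 = 194

194


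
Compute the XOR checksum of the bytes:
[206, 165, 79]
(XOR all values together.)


XOR chain: 206 ^ 165 ^ 79 = 36

36


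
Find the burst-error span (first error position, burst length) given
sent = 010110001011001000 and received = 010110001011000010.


XOR: 000000000000001010

Burst at position 14, length 3


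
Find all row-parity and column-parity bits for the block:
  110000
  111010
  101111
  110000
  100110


Row parities: 00101
Column parities: 110011

Row P: 00101, Col P: 110011, Corner: 0


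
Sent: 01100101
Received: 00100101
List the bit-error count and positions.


XOR: 01000000

1 error(s) at position(s): 1


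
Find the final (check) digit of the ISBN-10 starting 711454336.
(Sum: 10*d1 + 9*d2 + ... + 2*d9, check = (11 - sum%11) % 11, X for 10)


Weighted sum: 198
198 mod 11 = 0

Check digit: 0


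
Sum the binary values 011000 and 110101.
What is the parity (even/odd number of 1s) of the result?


011000 = 24
110101 = 53
Sum = 77 = 1001101
1s count = 4

even parity (4 ones in 1001101)


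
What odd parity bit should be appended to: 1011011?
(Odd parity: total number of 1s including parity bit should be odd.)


Number of 1s in data: 5
Parity bit: 0

0


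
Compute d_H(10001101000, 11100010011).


XOR: 01101111011
Count of 1s: 8

8


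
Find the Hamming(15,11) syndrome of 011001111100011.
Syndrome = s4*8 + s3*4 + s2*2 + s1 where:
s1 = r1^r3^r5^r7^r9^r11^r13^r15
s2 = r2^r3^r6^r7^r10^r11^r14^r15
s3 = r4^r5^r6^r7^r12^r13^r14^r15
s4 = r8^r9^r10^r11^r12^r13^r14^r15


s1=0, s2=1, s3=0, s4=1

Syndrome = 10 (error at position 10)


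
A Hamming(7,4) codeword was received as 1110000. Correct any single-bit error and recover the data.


Syndrome = 0: no error detected

Data: 1000 (no errors)


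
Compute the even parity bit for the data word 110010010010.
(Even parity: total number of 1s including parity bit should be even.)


Number of 1s in data: 5
Parity bit: 1

1


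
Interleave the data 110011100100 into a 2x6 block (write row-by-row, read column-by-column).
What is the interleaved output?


Matrix:
  110011
  100100
Read columns: 111000011010

111000011010


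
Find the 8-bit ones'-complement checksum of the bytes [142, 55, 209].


Sum = 406 mod 256 = 150
Complement = 105

105


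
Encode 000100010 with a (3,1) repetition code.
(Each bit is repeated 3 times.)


Each bit -> 3 copies

000000000111000000000111000


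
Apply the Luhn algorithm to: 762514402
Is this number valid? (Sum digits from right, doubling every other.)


Luhn sum = 28
28 mod 10 = 8

Invalid (Luhn sum mod 10 = 8)


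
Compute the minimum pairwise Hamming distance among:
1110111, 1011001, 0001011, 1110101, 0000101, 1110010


Comparing all pairs, minimum distance: 1
Can detect 0 errors, correct 0 errors

1


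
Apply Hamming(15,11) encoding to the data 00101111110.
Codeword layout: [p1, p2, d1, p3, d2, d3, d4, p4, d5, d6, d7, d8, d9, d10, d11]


Parity bits: p1=1, p2=0, p3=0, p4=0

100001001111110


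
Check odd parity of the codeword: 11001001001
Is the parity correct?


Number of 1s: 5

Yes, parity is correct (5 ones)


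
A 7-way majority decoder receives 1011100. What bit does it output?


Ones: 4 out of 7
Threshold: 4

1 (4/7 voted 1)


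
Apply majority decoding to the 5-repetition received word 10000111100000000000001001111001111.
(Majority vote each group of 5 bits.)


Groups: 10000, 11110, 00000, 00000, 00100, 11110, 01111
Majority votes: 0100011

0100011


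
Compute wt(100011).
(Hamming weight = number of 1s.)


Counting 1s in 100011

3


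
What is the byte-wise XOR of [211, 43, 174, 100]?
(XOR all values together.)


XOR chain: 211 ^ 43 ^ 174 ^ 100 = 50

50


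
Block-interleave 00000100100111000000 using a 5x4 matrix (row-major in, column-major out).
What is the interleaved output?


Matrix:
  0000
  0100
  1001
  1100
  0000
Read columns: 00110010100000000100

00110010100000000100


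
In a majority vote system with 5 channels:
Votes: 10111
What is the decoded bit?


Ones: 4 out of 5
Threshold: 3

1 (4/5 voted 1)


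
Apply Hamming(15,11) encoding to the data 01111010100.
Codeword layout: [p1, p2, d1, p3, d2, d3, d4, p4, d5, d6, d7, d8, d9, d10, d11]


Parity bits: p1=1, p2=1, p3=0, p4=1

110011111010100


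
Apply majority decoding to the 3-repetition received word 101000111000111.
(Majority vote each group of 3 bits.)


Groups: 101, 000, 111, 000, 111
Majority votes: 10101

10101


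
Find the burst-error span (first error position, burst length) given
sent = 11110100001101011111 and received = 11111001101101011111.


XOR: 00001101100000000000

Burst at position 4, length 5


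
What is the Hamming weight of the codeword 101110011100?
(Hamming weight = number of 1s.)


Counting 1s in 101110011100

7


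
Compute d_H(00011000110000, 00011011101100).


XOR: 00000011011100
Count of 1s: 5

5


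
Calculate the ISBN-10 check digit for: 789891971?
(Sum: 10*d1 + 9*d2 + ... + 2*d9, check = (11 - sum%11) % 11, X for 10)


Weighted sum: 388
388 mod 11 = 3

Check digit: 8


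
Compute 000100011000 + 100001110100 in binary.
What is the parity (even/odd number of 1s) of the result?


000100011000 = 280
100001110100 = 2164
Sum = 2444 = 100110001100
1s count = 5

odd parity (5 ones in 100110001100)


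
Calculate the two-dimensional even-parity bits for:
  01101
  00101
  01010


Row parities: 100
Column parities: 00010

Row P: 100, Col P: 00010, Corner: 1


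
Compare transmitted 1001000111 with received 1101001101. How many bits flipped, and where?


XOR: 0100001010

3 error(s) at position(s): 1, 6, 8


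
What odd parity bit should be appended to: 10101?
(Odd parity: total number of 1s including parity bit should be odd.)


Number of 1s in data: 3
Parity bit: 0

0


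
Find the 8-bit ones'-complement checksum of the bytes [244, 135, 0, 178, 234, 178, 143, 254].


Sum = 1366 mod 256 = 86
Complement = 169

169


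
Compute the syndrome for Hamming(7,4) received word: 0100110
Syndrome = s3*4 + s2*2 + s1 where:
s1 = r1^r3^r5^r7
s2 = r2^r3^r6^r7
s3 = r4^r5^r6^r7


s1=1, s2=0, s3=0

Syndrome = 1 (error at position 1)


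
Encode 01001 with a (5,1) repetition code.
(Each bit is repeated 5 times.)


Each bit -> 5 copies

0000011111000000000011111


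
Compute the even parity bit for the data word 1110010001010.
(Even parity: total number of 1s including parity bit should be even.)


Number of 1s in data: 6
Parity bit: 0

0


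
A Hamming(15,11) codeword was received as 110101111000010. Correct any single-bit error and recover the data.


Syndrome = 9: error at position 9

Data: 00110000010 (corrected bit 9)


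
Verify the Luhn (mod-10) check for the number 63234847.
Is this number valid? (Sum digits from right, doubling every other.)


Luhn sum = 44
44 mod 10 = 4

Invalid (Luhn sum mod 10 = 4)


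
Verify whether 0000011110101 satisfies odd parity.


Number of 1s: 6

No, parity error (6 ones)


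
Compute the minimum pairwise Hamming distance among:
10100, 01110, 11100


Comparing all pairs, minimum distance: 1
Can detect 0 errors, correct 0 errors

1


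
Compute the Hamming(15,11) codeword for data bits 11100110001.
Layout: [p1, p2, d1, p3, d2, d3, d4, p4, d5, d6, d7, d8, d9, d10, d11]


Parity bits: p1=0, p2=1, p3=1, p4=1

011111010110001


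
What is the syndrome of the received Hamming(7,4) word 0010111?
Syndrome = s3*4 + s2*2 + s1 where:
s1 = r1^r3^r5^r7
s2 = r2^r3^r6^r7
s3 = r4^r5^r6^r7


s1=1, s2=1, s3=1

Syndrome = 7 (error at position 7)


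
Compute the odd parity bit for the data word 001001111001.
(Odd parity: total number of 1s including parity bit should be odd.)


Number of 1s in data: 6
Parity bit: 1

1


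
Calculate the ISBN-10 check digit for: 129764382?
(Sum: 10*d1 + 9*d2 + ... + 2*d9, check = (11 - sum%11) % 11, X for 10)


Weighted sum: 245
245 mod 11 = 3

Check digit: 8


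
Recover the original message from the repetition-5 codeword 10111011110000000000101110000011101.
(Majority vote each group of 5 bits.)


Groups: 10111, 01111, 00000, 00000, 10111, 00000, 11101
Majority votes: 1100101

1100101


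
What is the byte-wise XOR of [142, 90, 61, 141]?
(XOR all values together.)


XOR chain: 142 ^ 90 ^ 61 ^ 141 = 100

100


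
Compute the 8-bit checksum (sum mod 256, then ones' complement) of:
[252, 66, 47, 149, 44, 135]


Sum = 693 mod 256 = 181
Complement = 74

74


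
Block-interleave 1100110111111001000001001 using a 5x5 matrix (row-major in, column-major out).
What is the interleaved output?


Matrix:
  11001
  10111
  11100
  10000
  01001
Read columns: 1111010101011000100011001

1111010101011000100011001


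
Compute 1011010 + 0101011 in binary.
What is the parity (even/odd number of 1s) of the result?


1011010 = 90
0101011 = 43
Sum = 133 = 10000101
1s count = 3

odd parity (3 ones in 10000101)


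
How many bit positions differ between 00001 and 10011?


XOR: 10010
Count of 1s: 2

2


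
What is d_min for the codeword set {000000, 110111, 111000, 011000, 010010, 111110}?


Comparing all pairs, minimum distance: 1
Can detect 0 errors, correct 0 errors

1


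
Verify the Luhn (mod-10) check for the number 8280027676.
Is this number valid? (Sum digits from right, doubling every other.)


Luhn sum = 40
40 mod 10 = 0

Valid (Luhn sum mod 10 = 0)


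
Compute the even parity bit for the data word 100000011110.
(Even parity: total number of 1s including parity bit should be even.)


Number of 1s in data: 5
Parity bit: 1

1


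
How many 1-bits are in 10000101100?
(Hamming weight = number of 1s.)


Counting 1s in 10000101100

4


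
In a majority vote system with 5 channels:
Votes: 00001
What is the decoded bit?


Ones: 1 out of 5
Threshold: 3

0 (1/5 voted 1)


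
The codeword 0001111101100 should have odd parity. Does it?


Number of 1s: 7

Yes, parity is correct (7 ones)


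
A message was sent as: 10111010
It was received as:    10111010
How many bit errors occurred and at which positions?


XOR: 00000000

0 errors (received matches sent)


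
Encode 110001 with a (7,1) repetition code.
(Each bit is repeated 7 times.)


Each bit -> 7 copies

111111111111110000000000000000000001111111


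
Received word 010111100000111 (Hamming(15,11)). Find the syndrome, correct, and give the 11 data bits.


Syndrome = 14: error at position 14

Data: 01110000101 (corrected bit 14)


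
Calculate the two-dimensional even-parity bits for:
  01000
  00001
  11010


Row parities: 111
Column parities: 10011

Row P: 111, Col P: 10011, Corner: 1


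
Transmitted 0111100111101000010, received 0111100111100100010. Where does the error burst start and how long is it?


XOR: 0000000000001100000

Burst at position 12, length 2


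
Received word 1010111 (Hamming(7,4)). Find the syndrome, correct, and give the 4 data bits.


Syndrome = 6: error at position 6

Data: 1101 (corrected bit 6)


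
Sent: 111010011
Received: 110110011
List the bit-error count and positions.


XOR: 001100000

2 error(s) at position(s): 2, 3


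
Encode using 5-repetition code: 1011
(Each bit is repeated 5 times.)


Each bit -> 5 copies

11111000001111111111


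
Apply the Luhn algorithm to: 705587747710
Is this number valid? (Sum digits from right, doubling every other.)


Luhn sum = 48
48 mod 10 = 8

Invalid (Luhn sum mod 10 = 8)


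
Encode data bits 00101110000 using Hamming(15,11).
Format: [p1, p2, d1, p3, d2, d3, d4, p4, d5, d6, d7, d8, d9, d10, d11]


Parity bits: p1=0, p2=1, p3=1, p4=1

010101011110000


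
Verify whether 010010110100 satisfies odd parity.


Number of 1s: 5

Yes, parity is correct (5 ones)


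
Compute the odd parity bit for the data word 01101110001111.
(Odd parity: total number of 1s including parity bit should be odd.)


Number of 1s in data: 9
Parity bit: 0

0


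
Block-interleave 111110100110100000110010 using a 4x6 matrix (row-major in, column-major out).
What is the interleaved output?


Matrix:
  111110
  100110
  100000
  110010
Read columns: 111110011000110011010000

111110011000110011010000


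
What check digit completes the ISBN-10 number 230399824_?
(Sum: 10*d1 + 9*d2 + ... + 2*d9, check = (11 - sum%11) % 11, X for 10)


Weighted sum: 213
213 mod 11 = 4

Check digit: 7


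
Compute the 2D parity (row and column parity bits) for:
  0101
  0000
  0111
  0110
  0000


Row parities: 00100
Column parities: 0100

Row P: 00100, Col P: 0100, Corner: 1


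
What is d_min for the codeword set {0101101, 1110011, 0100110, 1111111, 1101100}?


Comparing all pairs, minimum distance: 2
Can detect 1 errors, correct 0 errors

2


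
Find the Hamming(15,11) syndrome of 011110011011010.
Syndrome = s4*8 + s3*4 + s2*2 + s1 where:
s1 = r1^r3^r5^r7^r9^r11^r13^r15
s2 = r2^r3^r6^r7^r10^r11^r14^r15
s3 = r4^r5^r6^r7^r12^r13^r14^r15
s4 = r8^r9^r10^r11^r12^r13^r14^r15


s1=0, s2=0, s3=0, s4=1

Syndrome = 8 (error at position 8)


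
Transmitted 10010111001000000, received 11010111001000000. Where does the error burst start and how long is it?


XOR: 01000000000000000

Burst at position 1, length 1


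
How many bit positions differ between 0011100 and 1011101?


XOR: 1000001
Count of 1s: 2

2


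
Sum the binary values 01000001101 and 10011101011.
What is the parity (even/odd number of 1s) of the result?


01000001101 = 525
10011101011 = 1259
Sum = 1784 = 11011111000
1s count = 7

odd parity (7 ones in 11011111000)


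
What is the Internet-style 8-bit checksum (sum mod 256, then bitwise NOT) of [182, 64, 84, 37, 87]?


Sum = 454 mod 256 = 198
Complement = 57

57


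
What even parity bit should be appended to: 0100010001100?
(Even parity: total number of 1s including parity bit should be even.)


Number of 1s in data: 4
Parity bit: 0

0


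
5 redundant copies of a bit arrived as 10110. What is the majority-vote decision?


Ones: 3 out of 5
Threshold: 3

1 (3/5 voted 1)


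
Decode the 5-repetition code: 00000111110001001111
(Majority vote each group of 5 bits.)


Groups: 00000, 11111, 00010, 01111
Majority votes: 0101

0101


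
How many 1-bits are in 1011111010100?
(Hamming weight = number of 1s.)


Counting 1s in 1011111010100

8


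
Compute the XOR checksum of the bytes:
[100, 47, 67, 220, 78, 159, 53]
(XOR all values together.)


XOR chain: 100 ^ 47 ^ 67 ^ 220 ^ 78 ^ 159 ^ 53 = 48

48


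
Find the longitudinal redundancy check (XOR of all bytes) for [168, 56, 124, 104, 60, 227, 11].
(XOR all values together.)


XOR chain: 168 ^ 56 ^ 124 ^ 104 ^ 60 ^ 227 ^ 11 = 80

80


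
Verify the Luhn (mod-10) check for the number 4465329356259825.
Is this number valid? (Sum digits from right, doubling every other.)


Luhn sum = 82
82 mod 10 = 2

Invalid (Luhn sum mod 10 = 2)


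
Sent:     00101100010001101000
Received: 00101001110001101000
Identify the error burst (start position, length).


XOR: 00000101100000000000

Burst at position 5, length 4


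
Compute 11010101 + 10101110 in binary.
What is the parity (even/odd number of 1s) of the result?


11010101 = 213
10101110 = 174
Sum = 387 = 110000011
1s count = 4

even parity (4 ones in 110000011)


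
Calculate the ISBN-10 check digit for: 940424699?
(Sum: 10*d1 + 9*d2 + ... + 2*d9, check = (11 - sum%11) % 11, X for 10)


Weighted sum: 255
255 mod 11 = 2

Check digit: 9


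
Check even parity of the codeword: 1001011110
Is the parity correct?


Number of 1s: 6

Yes, parity is correct (6 ones)


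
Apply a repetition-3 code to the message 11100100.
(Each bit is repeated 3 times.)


Each bit -> 3 copies

111111111000000111000000


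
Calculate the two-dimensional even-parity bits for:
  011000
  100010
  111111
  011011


Row parities: 0000
Column parities: 011110

Row P: 0000, Col P: 011110, Corner: 0


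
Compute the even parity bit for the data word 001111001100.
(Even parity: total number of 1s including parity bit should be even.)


Number of 1s in data: 6
Parity bit: 0

0


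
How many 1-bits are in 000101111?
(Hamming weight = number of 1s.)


Counting 1s in 000101111

5


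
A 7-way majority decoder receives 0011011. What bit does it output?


Ones: 4 out of 7
Threshold: 4

1 (4/7 voted 1)


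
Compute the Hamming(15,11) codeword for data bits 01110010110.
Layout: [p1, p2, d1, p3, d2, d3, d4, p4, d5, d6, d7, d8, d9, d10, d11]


Parity bits: p1=0, p2=0, p3=1, p4=1

000111110010110


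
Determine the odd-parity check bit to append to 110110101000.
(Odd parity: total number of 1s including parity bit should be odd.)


Number of 1s in data: 6
Parity bit: 1

1


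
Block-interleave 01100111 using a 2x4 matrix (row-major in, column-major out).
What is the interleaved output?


Matrix:
  0110
  0111
Read columns: 00111101

00111101


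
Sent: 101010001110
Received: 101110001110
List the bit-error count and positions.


XOR: 000100000000

1 error(s) at position(s): 3


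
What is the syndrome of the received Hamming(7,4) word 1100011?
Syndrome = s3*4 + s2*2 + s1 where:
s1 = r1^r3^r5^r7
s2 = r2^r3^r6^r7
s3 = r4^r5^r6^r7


s1=0, s2=1, s3=0

Syndrome = 2 (error at position 2)


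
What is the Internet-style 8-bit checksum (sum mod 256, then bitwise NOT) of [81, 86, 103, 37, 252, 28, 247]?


Sum = 834 mod 256 = 66
Complement = 189

189


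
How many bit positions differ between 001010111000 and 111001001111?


XOR: 110011110111
Count of 1s: 9

9


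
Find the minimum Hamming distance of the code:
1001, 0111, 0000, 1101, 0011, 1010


Comparing all pairs, minimum distance: 1
Can detect 0 errors, correct 0 errors

1


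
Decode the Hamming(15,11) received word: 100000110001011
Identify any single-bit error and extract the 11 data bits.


Syndrome = 3: error at position 3

Data: 10010001011 (corrected bit 3)


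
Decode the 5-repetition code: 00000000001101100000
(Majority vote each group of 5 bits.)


Groups: 00000, 00000, 11011, 00000
Majority votes: 0010

0010


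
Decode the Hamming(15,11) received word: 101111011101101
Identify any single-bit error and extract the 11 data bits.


Syndrome = 0: no error detected

Data: 11101101101 (no errors)


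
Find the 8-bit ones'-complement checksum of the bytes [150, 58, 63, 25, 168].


Sum = 464 mod 256 = 208
Complement = 47

47


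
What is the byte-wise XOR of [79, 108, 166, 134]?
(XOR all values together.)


XOR chain: 79 ^ 108 ^ 166 ^ 134 = 3

3


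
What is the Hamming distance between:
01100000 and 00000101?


XOR: 01100101
Count of 1s: 4

4


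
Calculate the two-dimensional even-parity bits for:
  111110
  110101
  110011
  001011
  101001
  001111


Row parities: 100110
Column parities: 010101

Row P: 100110, Col P: 010101, Corner: 1


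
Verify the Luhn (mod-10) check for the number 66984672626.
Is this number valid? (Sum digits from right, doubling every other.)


Luhn sum = 59
59 mod 10 = 9

Invalid (Luhn sum mod 10 = 9)


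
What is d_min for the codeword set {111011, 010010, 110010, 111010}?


Comparing all pairs, minimum distance: 1
Can detect 0 errors, correct 0 errors

1


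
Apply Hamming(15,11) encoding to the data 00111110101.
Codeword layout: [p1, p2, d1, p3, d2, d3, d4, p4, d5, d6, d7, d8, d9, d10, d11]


Parity bits: p1=1, p2=1, p3=0, p4=1

110001111110101


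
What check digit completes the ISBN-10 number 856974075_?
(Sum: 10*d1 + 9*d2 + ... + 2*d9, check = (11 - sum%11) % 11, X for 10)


Weighted sum: 329
329 mod 11 = 10

Check digit: 1


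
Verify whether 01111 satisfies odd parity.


Number of 1s: 4

No, parity error (4 ones)


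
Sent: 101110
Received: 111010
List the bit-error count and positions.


XOR: 010100

2 error(s) at position(s): 1, 3


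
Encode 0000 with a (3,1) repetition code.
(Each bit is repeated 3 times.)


Each bit -> 3 copies

000000000000


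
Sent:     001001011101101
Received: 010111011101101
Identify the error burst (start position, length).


XOR: 011110000000000

Burst at position 1, length 4


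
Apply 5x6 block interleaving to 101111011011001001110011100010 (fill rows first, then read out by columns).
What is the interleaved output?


Matrix:
  101111
  011011
  001001
  110011
  100010
Read columns: 100110101011100100001101111110

100110101011100100001101111110


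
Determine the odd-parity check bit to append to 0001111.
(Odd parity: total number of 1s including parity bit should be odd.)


Number of 1s in data: 4
Parity bit: 1

1


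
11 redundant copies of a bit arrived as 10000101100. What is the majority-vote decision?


Ones: 4 out of 11
Threshold: 6

0 (4/11 voted 1)


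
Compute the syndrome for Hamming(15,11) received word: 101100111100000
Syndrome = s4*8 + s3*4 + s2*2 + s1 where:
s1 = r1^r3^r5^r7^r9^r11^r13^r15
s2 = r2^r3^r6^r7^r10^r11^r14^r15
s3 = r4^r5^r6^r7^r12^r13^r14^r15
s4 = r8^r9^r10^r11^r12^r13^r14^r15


s1=0, s2=1, s3=0, s4=1

Syndrome = 10 (error at position 10)


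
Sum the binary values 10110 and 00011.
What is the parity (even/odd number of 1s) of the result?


10110 = 22
00011 = 3
Sum = 25 = 11001
1s count = 3

odd parity (3 ones in 11001)


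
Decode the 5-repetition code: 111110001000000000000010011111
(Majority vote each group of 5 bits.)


Groups: 11111, 00010, 00000, 00000, 00100, 11111
Majority votes: 100001

100001


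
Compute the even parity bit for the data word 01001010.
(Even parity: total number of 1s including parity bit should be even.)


Number of 1s in data: 3
Parity bit: 1

1


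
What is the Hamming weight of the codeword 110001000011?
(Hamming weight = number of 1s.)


Counting 1s in 110001000011

5


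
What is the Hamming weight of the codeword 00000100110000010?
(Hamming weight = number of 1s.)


Counting 1s in 00000100110000010

4


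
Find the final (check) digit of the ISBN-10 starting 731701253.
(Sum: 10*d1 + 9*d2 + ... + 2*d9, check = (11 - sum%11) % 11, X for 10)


Weighted sum: 188
188 mod 11 = 1

Check digit: X


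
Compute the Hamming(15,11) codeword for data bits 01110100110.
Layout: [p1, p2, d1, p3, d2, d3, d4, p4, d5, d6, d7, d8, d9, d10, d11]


Parity bits: p1=1, p2=0, p3=1, p4=1

100111110100110


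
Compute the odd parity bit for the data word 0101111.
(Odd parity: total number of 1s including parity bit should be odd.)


Number of 1s in data: 5
Parity bit: 0

0


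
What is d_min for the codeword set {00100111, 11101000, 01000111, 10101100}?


Comparing all pairs, minimum distance: 2
Can detect 1 errors, correct 0 errors

2


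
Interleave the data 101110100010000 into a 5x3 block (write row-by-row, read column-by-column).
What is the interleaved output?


Matrix:
  101
  110
  100
  010
  000
Read columns: 111000101010000

111000101010000


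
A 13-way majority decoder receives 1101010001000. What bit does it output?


Ones: 5 out of 13
Threshold: 7

0 (5/13 voted 1)


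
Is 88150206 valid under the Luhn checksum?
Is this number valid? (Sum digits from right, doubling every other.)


Luhn sum = 30
30 mod 10 = 0

Valid (Luhn sum mod 10 = 0)


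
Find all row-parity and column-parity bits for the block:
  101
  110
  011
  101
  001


Row parities: 00001
Column parities: 100

Row P: 00001, Col P: 100, Corner: 1


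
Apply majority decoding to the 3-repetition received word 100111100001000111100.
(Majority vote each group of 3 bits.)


Groups: 100, 111, 100, 001, 000, 111, 100
Majority votes: 0100010

0100010


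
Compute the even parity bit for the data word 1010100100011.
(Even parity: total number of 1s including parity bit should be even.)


Number of 1s in data: 6
Parity bit: 0

0


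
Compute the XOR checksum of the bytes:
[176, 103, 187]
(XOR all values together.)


XOR chain: 176 ^ 103 ^ 187 = 108

108


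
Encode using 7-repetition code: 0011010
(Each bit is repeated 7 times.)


Each bit -> 7 copies

0000000000000011111111111111000000011111110000000


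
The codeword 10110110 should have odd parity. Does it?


Number of 1s: 5

Yes, parity is correct (5 ones)


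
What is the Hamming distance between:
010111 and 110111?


XOR: 100000
Count of 1s: 1

1


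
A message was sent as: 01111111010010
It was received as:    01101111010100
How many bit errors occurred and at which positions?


XOR: 00010000000110

3 error(s) at position(s): 3, 11, 12


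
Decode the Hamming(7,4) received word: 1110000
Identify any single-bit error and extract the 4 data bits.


Syndrome = 0: no error detected

Data: 1000 (no errors)


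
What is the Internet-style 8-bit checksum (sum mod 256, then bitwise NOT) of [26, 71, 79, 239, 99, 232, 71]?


Sum = 817 mod 256 = 49
Complement = 206

206
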